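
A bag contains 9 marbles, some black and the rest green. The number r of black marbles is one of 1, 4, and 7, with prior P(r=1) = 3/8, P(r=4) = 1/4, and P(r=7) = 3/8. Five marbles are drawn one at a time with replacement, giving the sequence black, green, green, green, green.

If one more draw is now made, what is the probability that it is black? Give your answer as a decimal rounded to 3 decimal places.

Under each hypothesis, the probability of the observed sequence is: P(data | r = 1) = (1/9)(8/9)(8/9)(8/9)(8/9) = 0.069366; P(data | r = 4) = (4/9)(5/9)(5/9)(5/9)(5/9) = 0.042338; P(data | r = 7) = (7/9)(2/9)(2/9)(2/9)(2/9) = 0.0018967.
The prior-weighted likelihoods are 3/8 · 0.069366 = 0.026012, 1/4 · 0.042338 = 0.010584, 3/8 · 0.0018967 = 0.00071127; these sum to 0.037308.
Dividing through by the total gives posterior P(r = 1 | data) = 0.69723, P(r = 4 | data) = 0.2837, P(r = 7 | data) = 0.019065.
The predictive probability is P(black next | data) = (1/9)(0.69723) + (4/9)(0.2837) + (7/9)(0.019065) = 0.21839.

0.218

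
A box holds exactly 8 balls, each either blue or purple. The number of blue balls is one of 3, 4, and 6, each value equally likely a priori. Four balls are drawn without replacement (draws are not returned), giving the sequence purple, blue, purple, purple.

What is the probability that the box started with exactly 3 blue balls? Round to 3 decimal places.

0.652

For each hypothesis, P(data | H) works out to: P(data | r = 3) = (5/8)(3/7)(4/6)(3/5) = 3/28; P(data | r = 4) = (4/8)(4/7)(3/6)(2/5) = 2/35; P(data | r = 6) = (2/8)(6/7)(1/6)(0/5) = 0.
Weighting by the prior gives 1/3 · 3/28 = 1/28, 1/3 · 2/35 = 2/105, 1/3 · 0 = 0; with total 23/420.
Hence P(r = 3 | data) = (1/28) / (23/420) = 15/23.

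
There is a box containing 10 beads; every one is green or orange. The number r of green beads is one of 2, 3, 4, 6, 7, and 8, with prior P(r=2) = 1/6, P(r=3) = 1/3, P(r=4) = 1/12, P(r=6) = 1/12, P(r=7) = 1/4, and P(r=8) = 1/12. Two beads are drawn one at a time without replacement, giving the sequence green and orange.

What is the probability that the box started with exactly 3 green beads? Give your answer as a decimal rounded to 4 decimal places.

For each hypothesis, P(data | H) works out to: P(data | r = 2) = (2/10)(8/9) = 8/45; P(data | r = 3) = (3/10)(7/9) = 7/30; P(data | r = 4) = (4/10)(6/9) = 4/15; P(data | r = 6) = (6/10)(4/9) = 4/15; P(data | r = 7) = (7/10)(3/9) = 7/30; P(data | r = 8) = (8/10)(2/9) = 8/45.
The prior-weighted likelihoods are 1/6 · 8/45 = 4/135, 1/3 · 7/30 = 7/90, 1/12 · 4/15 = 1/45, 1/12 · 4/15 = 1/45, 1/4 · 7/30 = 7/120, 1/12 · 8/45 = 2/135; summing to 9/40.
By Bayes' rule, P(r = 3 | data) = (7/90) / (9/40) = 28/81.

0.3457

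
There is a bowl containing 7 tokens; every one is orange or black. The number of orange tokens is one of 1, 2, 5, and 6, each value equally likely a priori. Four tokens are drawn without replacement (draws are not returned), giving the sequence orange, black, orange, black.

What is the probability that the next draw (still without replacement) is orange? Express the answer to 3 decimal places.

Compute the likelihood of the observed sequence for each case: P(data | r = 1) = (1/7)(6/6)(0/5) = 0; P(data | r = 2) = (2/7)(5/6)(1/5)(4/4) = 1/21; P(data | r = 5) = (5/7)(2/6)(4/5)(1/4) = 1/21; P(data | r = 6) = (6/7)(1/6)(5/5)(0/4) = 0.
Weighting by the prior gives 1/4 · 0 = 0, 1/4 · 1/21 = 1/84, 1/4 · 1/21 = 1/84, 1/4 · 0 = 0; with total 1/42.
Dividing through by the total gives posterior P(r = 1 | data) = 0, P(r = 2 | data) = 1/2, P(r = 5 | data) = 1/2, P(r = 6 | data) = 0.
The predictive probability is P(orange next | data) = (0)(1/2) + (1)(1/2) = 1/2.

0.500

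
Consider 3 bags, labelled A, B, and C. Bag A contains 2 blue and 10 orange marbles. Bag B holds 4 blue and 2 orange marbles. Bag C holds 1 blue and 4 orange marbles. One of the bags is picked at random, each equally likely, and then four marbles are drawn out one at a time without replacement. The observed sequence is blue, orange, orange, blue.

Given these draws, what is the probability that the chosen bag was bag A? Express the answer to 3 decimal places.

Compute the likelihood of the observed sequence for each case: P(data | bag A) = (2/12)(10/11)(9/10)(1/9) = 1/66; P(data | bag B) = (4/6)(2/5)(1/4)(3/3) = 1/15; P(data | bag C) = (1/5)(4/4)(3/3)(0/2) = 0.
Weighting by the prior gives 1/3 · 1/66 = 1/198, 1/3 · 1/15 = 1/45, 1/3 · 0 = 0; these sum to 3/110.
Hence P(bag A | data) = (1/198) / (3/110) = 5/27.

0.185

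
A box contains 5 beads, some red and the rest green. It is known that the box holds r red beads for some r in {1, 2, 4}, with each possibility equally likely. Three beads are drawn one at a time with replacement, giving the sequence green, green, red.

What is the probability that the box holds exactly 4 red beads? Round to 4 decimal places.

0.1053

Under each hypothesis, the probability of the observed sequence is: P(data | r = 1) = (4/5)(4/5)(1/5) = 16/125; P(data | r = 2) = (3/5)(3/5)(2/5) = 18/125; P(data | r = 4) = (1/5)(1/5)(4/5) = 4/125.
Multiplying each by its prior: 1/3 · 16/125 = 16/375, 1/3 · 18/125 = 6/125, 1/3 · 4/125 = 4/375; summing to 38/375.
Therefore the posterior P(r = 4 | data) = (4/375) / (38/375) = 2/19.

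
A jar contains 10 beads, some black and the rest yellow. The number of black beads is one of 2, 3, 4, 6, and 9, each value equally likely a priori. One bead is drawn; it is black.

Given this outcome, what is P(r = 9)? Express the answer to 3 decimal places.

0.375

Under each hypothesis, the probability of this draw is: P(data | r = 2) = (2/10) = 1/5; P(data | r = 3) = (3/10) = 3/10; P(data | r = 4) = (4/10) = 2/5; P(data | r = 6) = (6/10) = 3/5; P(data | r = 9) = (9/10) = 9/10.
Multiplying each by its prior: 1/5 · 1/5 = 1/25, 1/5 · 3/10 = 3/50, 1/5 · 2/5 = 2/25, 1/5 · 3/5 = 3/25, 1/5 · 9/10 = 9/50; these sum to 12/25.
So P(r = 9 | data) = (9/50) / (12/25) = 3/8.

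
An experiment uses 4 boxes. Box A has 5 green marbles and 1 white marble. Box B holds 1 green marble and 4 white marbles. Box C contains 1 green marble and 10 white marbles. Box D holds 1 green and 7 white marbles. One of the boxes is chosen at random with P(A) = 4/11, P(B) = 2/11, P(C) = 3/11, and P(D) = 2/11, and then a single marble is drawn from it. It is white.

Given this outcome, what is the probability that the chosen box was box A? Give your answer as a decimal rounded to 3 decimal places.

Compute the likelihood of this draw for each case: P(data | box A) = (1/6) = 0.16667; P(data | box B) = (4/5) = 0.8; P(data | box C) = (10/11) = 0.90909; P(data | box D) = (7/8) = 0.875.
Weighting by the prior gives 4/11 · 0.16667 = 0.060606, 2/11 · 0.8 = 0.14545, 3/11 · 0.90909 = 0.24793, 2/11 · 0.875 = 0.15909; with total 0.61309.
Therefore the posterior P(box A | data) = (0.060606) / (0.61309) = 0.098854.

0.099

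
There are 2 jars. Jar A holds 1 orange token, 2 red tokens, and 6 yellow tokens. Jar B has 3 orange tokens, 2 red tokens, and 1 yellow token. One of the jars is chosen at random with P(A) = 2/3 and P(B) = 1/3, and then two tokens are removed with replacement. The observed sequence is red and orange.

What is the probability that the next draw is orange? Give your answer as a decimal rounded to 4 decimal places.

Under each hypothesis, the probability of the observed sequence is: P(data | jar A) = (2/9)(1/9) = 2/81; P(data | jar B) = (2/6)(3/6) = 1/6.
The prior-weighted likelihoods are 2/3 · 2/81 = 4/243, 1/3 · 1/6 = 1/18; with total 35/486.
The posterior is then P(jar A | data) = 8/35, P(jar B | data) = 27/35.
Averaging over the posterior, P(orange next | data) = (1/9)(8/35) + (1/2)(27/35) = 37/90.

0.4111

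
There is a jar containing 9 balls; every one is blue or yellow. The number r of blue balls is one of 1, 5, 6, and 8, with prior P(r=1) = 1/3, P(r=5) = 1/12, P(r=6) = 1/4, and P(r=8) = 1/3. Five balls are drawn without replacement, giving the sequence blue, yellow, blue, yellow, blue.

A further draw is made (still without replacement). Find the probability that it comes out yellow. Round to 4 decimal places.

0.3125

The likelihood of the observed sequence under each hypothesis: P(data | r = 1) = (1/9)(8/8)(0/7) = 0; P(data | r = 5) = (5/9)(4/8)(4/7)(3/6)(3/5) = 1/21; P(data | r = 6) = (6/9)(3/8)(5/7)(2/6)(4/5) = 1/21; P(data | r = 8) = (8/9)(1/8)(7/7)(0/6) = 0.
The prior-weighted likelihoods are 1/3 · 0 = 0, 1/12 · 1/21 = 1/252, 1/4 · 1/21 = 1/84, 1/3 · 0 = 0; summing to 1/63.
Normalising, the posterior is P(r = 1 | data) = 0, P(r = 5 | data) = 1/4, P(r = 6 | data) = 3/4, P(r = 8 | data) = 0.
So P(yellow next | data) = Σ P(yellow next | H) P(H | data) = (1/2)(1/4) + (1/4)(3/4) = 5/16.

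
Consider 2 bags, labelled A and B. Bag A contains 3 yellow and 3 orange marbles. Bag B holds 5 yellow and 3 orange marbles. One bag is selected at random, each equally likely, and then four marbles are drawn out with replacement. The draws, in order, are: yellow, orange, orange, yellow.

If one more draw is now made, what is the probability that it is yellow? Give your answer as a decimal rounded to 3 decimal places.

The likelihood of the observed sequence under each hypothesis: P(data | bag A) = (3/6)(3/6)(3/6)(3/6) = 0.0625; P(data | bag B) = (5/8)(3/8)(3/8)(5/8) = 0.054932.
Weighting by the prior gives 1/2 · 0.0625 = 0.03125, 1/2 · 0.054932 = 0.027466; summing to 0.058716.
Normalising, the posterior is P(bag A | data) = 0.53222, P(bag B | data) = 0.46778.
The predictive probability is P(yellow next | data) = (1/2)(0.53222) + (5/8)(0.46778) = 0.55847.

0.558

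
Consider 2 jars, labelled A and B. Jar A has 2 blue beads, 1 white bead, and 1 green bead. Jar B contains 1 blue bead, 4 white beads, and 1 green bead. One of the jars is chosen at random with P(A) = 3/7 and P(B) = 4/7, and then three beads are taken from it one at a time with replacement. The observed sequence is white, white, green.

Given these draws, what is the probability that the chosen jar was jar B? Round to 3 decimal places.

0.863

Under each hypothesis, the probability of the observed sequence is: P(data | jar A) = (1/4)(1/4)(1/4) = 0.015625; P(data | jar B) = (4/6)(4/6)(1/6) = 0.074074.
Multiplying each by its prior: 3/7 · 0.015625 = 0.0066964, 4/7 · 0.074074 = 0.042328; with total 0.049024.
By Bayes' rule, P(jar B | data) = (0.042328) / (0.049024) = 0.86341.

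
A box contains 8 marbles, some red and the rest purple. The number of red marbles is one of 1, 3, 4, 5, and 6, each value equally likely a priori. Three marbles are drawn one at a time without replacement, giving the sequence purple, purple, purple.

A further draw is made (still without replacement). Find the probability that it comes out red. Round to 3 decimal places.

The likelihood of the observed sequence under each hypothesis: P(data | r = 1) = (7/8)(6/7)(5/6) = 5/8; P(data | r = 3) = (5/8)(4/7)(3/6) = 5/28; P(data | r = 4) = (4/8)(3/7)(2/6) = 1/14; P(data | r = 5) = (3/8)(2/7)(1/6) = 1/56; P(data | r = 6) = (2/8)(1/7)(0/6) = 0.
Multiplying each by its prior: 1/5 · 5/8 = 1/8, 1/5 · 5/28 = 1/28, 1/5 · 1/14 = 1/70, 1/5 · 1/56 = 1/280, 1/5 · 0 = 0; these sum to 5/28.
Normalising, the posterior is P(r = 1 | data) = 7/10, P(r = 3 | data) = 1/5, P(r = 4 | data) = 2/25, P(r = 5 | data) = 1/50, P(r = 6 | data) = 0.
So P(red next | data) = Σ P(red next | H) P(H | data) = (1/5)(7/10) + (3/5)(1/5) + (4/5)(2/25) + (1)(1/50) = 43/125.

0.344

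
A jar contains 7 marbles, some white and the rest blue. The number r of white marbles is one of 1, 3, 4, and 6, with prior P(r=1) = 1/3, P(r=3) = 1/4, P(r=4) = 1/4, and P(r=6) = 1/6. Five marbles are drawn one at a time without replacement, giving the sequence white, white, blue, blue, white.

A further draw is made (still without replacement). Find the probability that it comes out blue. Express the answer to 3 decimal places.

The likelihood of the observed sequence under each hypothesis: P(data | r = 1) = (1/7)(0/6) = 0; P(data | r = 3) = (3/7)(2/6)(4/5)(3/4)(1/3) = 1/35; P(data | r = 4) = (4/7)(3/6)(3/5)(2/4)(2/3) = 2/35; P(data | r = 6) = (6/7)(5/6)(1/5)(0/4) = 0.
Multiplying each by its prior: 1/3 · 0 = 0, 1/4 · 1/35 = 1/140, 1/4 · 2/35 = 1/70, 1/6 · 0 = 0; with total 3/140.
Dividing through by the total gives posterior P(r = 1 | data) = 0, P(r = 3 | data) = 1/3, P(r = 4 | data) = 2/3, P(r = 6 | data) = 0.
So P(blue next | data) = Σ P(blue next | H) P(H | data) = (1)(1/3) + (1/2)(2/3) = 2/3.

0.667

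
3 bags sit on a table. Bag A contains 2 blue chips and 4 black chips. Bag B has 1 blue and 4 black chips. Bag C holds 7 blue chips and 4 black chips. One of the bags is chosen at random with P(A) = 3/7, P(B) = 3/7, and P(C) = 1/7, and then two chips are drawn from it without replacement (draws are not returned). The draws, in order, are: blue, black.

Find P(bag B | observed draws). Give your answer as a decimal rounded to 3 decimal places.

0.363

Under each hypothesis, the probability of the observed sequence is: P(data | bag A) = (2/6)(4/5) = 4/15; P(data | bag B) = (1/5)(4/4) = 1/5; P(data | bag C) = (7/11)(4/10) = 14/55.
Multiplying each by its prior: 3/7 · 4/15 = 4/35, 3/7 · 1/5 = 3/35, 1/7 · 14/55 = 2/55; summing to 13/55.
By Bayes' rule, P(bag B | data) = (3/35) / (13/55) = 33/91.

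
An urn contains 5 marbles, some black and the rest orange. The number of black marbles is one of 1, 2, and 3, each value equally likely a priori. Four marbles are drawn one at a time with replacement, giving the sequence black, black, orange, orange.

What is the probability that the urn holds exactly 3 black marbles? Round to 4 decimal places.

0.4091

For each hypothesis, P(data | H) works out to: P(data | r = 1) = (1/5)(1/5)(4/5)(4/5) = 0.0256; P(data | r = 2) = (2/5)(2/5)(3/5)(3/5) = 0.0576; P(data | r = 3) = (3/5)(3/5)(2/5)(2/5) = 0.0576.
The prior-weighted likelihoods are 1/3 · 0.0256 = 0.0085333, 1/3 · 0.0576 = 0.0192, 1/3 · 0.0576 = 0.0192; summing to 0.046933.
By Bayes' rule, P(r = 3 | data) = (0.0192) / (0.046933) = 0.40909.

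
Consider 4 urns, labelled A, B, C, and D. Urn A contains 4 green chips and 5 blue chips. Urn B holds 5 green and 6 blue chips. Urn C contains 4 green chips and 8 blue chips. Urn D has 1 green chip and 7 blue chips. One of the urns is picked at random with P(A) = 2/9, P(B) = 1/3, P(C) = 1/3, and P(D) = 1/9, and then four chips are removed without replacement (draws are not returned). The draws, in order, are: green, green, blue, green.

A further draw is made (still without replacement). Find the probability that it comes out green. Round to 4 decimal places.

0.2305

Under each hypothesis, the probability of the observed sequence is: P(data | urn A) = (4/9)(3/8)(5/7)(2/6) = 0.039683; P(data | urn B) = (5/11)(4/10)(6/9)(3/8) = 0.045455; P(data | urn C) = (4/12)(3/11)(8/10)(2/9) = 0.016162; P(data | urn D) = (1/8)(0/7) = 0.
The prior-weighted likelihoods are 2/9 · 0.039683 = 0.0088183, 1/3 · 0.045455 = 0.015152, 1/3 · 0.016162 = 0.0053872, 1/9 · 0 = 0; summing to 0.029357.
Dividing through by the total gives posterior P(urn A | data) = 0.30038, P(urn B | data) = 0.51611, P(urn C | data) = 0.18351, P(urn D | data) = 0.
Averaging over the posterior, P(green next | data) = (1/5)(0.30038) + (2/7)(0.51611) + (1/8)(0.18351) = 0.23048.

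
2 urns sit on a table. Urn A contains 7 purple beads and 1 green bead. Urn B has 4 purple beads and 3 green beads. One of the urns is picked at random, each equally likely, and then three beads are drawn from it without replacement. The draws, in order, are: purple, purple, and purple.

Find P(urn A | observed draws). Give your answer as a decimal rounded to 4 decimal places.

The likelihood of the observed sequence under each hypothesis: P(data | urn A) = (7/8)(6/7)(5/6) = 5/8; P(data | urn B) = (4/7)(3/6)(2/5) = 4/35.
Multiplying each by its prior: 1/2 · 5/8 = 5/16, 1/2 · 4/35 = 2/35; with total 207/560.
Therefore the posterior P(urn A | data) = (5/16) / (207/560) = 175/207.

0.8454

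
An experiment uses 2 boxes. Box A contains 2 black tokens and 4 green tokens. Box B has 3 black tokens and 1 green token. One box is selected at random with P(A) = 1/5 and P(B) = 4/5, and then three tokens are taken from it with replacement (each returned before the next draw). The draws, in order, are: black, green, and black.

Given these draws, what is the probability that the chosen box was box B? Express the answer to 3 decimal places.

The likelihood of the observed sequence under each hypothesis: P(data | box A) = (2/6)(4/6)(2/6) = 2/27; P(data | box B) = (3/4)(1/4)(3/4) = 9/64.
The prior-weighted likelihoods are 1/5 · 2/27 = 2/135, 4/5 · 9/64 = 9/80; these sum to 55/432.
By Bayes' rule, P(box B | data) = (9/80) / (55/432) = 243/275.

0.884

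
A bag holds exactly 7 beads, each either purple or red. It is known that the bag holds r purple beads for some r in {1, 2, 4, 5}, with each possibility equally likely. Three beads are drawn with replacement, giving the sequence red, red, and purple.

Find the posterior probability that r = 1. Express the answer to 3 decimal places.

For each hypothesis, P(data | H) works out to: P(data | r = 1) = (6/7)(6/7)(1/7) = 36/343; P(data | r = 2) = (5/7)(5/7)(2/7) = 50/343; P(data | r = 4) = (3/7)(3/7)(4/7) = 36/343; P(data | r = 5) = (2/7)(2/7)(5/7) = 20/343.
Weighting by the prior gives 1/4 · 36/343 = 9/343, 1/4 · 50/343 = 25/686, 1/4 · 36/343 = 9/343, 1/4 · 20/343 = 5/343; these sum to 71/686.
So P(r = 1 | data) = (9/343) / (71/686) = 18/71.

0.254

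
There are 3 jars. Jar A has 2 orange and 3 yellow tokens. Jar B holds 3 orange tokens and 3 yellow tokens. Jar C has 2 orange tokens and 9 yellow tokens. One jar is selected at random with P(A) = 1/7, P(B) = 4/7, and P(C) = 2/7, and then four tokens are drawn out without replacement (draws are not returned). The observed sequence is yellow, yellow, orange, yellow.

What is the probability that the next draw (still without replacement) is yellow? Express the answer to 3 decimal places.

For each hypothesis, P(data | H) works out to: P(data | jar A) = (3/5)(2/4)(2/3)(1/2) = 1/10; P(data | jar B) = (3/6)(2/5)(3/4)(1/3) = 1/20; P(data | jar C) = (9/11)(8/10)(2/9)(7/8) = 7/55.
The prior-weighted likelihoods are 1/7 · 1/10 = 1/70, 4/7 · 1/20 = 1/35, 2/7 · 7/55 = 2/55; with total 61/770.
Dividing through by the total gives posterior P(jar A | data) = 11/61, P(jar B | data) = 22/61, P(jar C | data) = 28/61.
Averaging over the posterior, P(yellow next | data) = (0)(11/61) + (0)(22/61) + (6/7)(28/61) = 24/61.

0.393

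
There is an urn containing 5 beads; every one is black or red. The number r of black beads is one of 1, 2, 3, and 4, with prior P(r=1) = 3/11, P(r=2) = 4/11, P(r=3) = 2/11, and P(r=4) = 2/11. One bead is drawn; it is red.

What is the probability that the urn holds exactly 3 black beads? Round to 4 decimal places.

0.1333

The likelihood of this draw under each hypothesis: P(data | r = 1) = (4/5) = 4/5; P(data | r = 2) = (3/5) = 3/5; P(data | r = 3) = (2/5) = 2/5; P(data | r = 4) = (1/5) = 1/5.
Multiplying each by its prior: 3/11 · 4/5 = 12/55, 4/11 · 3/5 = 12/55, 2/11 · 2/5 = 4/55, 2/11 · 1/5 = 2/55; these sum to 6/11.
Hence P(r = 3 | data) = (4/55) / (6/11) = 2/15.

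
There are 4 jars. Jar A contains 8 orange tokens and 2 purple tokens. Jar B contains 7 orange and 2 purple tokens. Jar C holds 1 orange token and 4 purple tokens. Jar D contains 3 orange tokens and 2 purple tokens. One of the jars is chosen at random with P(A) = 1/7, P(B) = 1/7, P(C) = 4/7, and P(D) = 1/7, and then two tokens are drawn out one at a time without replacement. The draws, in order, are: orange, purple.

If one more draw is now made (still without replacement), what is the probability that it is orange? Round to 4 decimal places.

0.3547

For each hypothesis, P(data | H) works out to: P(data | jar A) = (8/10)(2/9) = 8/45; P(data | jar B) = (7/9)(2/8) = 7/36; P(data | jar C) = (1/5)(4/4) = 1/5; P(data | jar D) = (3/5)(2/4) = 3/10.
The prior-weighted likelihoods are 1/7 · 8/45 = 8/315, 1/7 · 7/36 = 1/36, 4/7 · 1/5 = 4/35, 1/7 · 3/10 = 3/70; these sum to 53/252.
Dividing through by the total gives posterior P(jar A | data) = 32/265, P(jar B | data) = 7/53, P(jar C | data) = 144/265, P(jar D | data) = 54/265.
So P(orange next | data) = Σ P(orange next | H) P(H | data) = (7/8)(32/265) + (6/7)(7/53) + (0)(144/265) + (2/3)(54/265) = 94/265.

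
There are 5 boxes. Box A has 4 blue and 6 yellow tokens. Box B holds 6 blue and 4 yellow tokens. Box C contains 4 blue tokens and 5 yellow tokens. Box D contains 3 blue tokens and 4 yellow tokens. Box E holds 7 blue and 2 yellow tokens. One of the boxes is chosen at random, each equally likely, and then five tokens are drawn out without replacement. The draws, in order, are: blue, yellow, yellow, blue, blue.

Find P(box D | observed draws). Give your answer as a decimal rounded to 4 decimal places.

For each hypothesis, P(data | H) works out to: P(data | box A) = (4/10)(6/9)(5/8)(3/7)(2/6) = 0.02381; P(data | box B) = (6/10)(4/9)(3/8)(5/7)(4/6) = 0.047619; P(data | box C) = (4/9)(5/8)(4/7)(3/6)(2/5) = 0.031746; P(data | box D) = (3/7)(4/6)(3/5)(2/4)(1/3) = 0.028571; P(data | box E) = (7/9)(2/8)(1/7)(6/6)(5/5) = 0.027778.
Weighting by the prior gives 1/5 · 0.02381 = 0.0047619, 1/5 · 0.047619 = 0.0095238, 1/5 · 0.031746 = 0.0063492, 1/5 · 0.028571 = 0.0057143, 1/5 · 0.027778 = 0.0055556; with total 0.031905.
Hence P(box D | data) = (0.0057143) / (0.031905) = 0.1791.

0.1791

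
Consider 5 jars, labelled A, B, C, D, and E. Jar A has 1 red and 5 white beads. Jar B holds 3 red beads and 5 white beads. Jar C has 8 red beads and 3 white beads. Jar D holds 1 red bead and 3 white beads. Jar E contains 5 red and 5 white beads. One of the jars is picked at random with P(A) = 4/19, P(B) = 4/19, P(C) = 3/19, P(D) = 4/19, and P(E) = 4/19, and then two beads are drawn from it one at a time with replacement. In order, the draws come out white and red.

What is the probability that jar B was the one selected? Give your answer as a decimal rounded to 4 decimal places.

0.2443

Under each hypothesis, the probability of the observed sequence is: P(data | jar A) = (5/6)(1/6) = 0.13889; P(data | jar B) = (5/8)(3/8) = 0.23438; P(data | jar C) = (3/11)(8/11) = 0.19835; P(data | jar D) = (3/4)(1/4) = 0.1875; P(data | jar E) = (5/10)(5/10) = 0.25.
The prior-weighted likelihoods are 4/19 · 0.13889 = 0.02924, 4/19 · 0.23438 = 0.049342, 3/19 · 0.19835 = 0.031318, 4/19 · 0.1875 = 0.039474, 4/19 · 0.25 = 0.052632; these sum to 0.20201.
So P(jar B | data) = (0.049342) / (0.20201) = 0.24426.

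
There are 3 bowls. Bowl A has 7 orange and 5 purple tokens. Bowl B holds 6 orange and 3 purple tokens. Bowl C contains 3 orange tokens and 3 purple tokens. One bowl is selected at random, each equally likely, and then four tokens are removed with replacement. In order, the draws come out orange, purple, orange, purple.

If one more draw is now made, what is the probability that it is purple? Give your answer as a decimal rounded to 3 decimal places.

The likelihood of the observed sequence under each hypothesis: P(data | bowl A) = (7/12)(5/12)(7/12)(5/12) = 0.059076; P(data | bowl B) = (6/9)(3/9)(6/9)(3/9) = 0.049383; P(data | bowl C) = (3/6)(3/6)(3/6)(3/6) = 0.0625.
Multiplying each by its prior: 1/3 · 0.059076 = 0.019692, 1/3 · 0.049383 = 0.016461, 1/3 · 0.0625 = 0.020833; summing to 0.056986.
Dividing through by the total gives posterior P(bowl A | data) = 0.34556, P(bowl B | data) = 0.28886, P(bowl C | data) = 0.36559.
Averaging over the posterior, P(purple next | data) = (5/12)(0.34556) + (1/3)(0.28886) + (1/2)(0.36559) = 0.42306.

0.423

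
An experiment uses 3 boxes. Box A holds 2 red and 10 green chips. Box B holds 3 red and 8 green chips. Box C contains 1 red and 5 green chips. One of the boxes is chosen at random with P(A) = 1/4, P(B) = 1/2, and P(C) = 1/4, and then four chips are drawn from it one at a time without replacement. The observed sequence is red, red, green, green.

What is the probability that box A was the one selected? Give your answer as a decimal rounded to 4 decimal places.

For each hypothesis, P(data | H) works out to: P(data | box A) = (2/12)(1/11)(10/10)(9/9) = 1/66; P(data | box B) = (3/11)(2/10)(8/9)(7/8) = 7/165; P(data | box C) = (1/6)(0/5) = 0.
The prior-weighted likelihoods are 1/4 · 1/66 = 1/264, 1/2 · 7/165 = 7/330, 1/4 · 0 = 0; summing to 1/40.
So P(box A | data) = (1/264) / (1/40) = 5/33.

0.1515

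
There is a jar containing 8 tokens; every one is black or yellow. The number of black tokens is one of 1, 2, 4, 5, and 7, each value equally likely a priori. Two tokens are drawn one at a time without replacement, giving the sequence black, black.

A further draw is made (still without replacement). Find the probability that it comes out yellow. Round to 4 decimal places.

0.3553

Compute the likelihood of the observed sequence for each case: P(data | r = 1) = (1/8)(0/7) = 0; P(data | r = 2) = (2/8)(1/7) = 1/28; P(data | r = 4) = (4/8)(3/7) = 3/14; P(data | r = 5) = (5/8)(4/7) = 5/14; P(data | r = 7) = (7/8)(6/7) = 3/4.
Weighting by the prior gives 1/5 · 0 = 0, 1/5 · 1/28 = 1/140, 1/5 · 3/14 = 3/70, 1/5 · 5/14 = 1/14, 1/5 · 3/4 = 3/20; summing to 19/70.
The posterior is then P(r = 1 | data) = 0, P(r = 2 | data) = 1/38, P(r = 4 | data) = 3/19, P(r = 5 | data) = 5/19, P(r = 7 | data) = 21/38.
The predictive probability is P(yellow next | data) = (1)(1/38) + (2/3)(3/19) + (1/2)(5/19) + (1/6)(21/38) = 27/76.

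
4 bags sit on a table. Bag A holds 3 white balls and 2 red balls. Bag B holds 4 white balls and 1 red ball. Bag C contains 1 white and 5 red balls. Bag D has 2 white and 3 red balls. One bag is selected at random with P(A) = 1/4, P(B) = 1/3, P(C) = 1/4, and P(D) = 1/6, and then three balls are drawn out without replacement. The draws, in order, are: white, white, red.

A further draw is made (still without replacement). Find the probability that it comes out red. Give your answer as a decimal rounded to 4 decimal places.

For each hypothesis, P(data | H) works out to: P(data | bag A) = (3/5)(2/4)(2/3) = 1/5; P(data | bag B) = (4/5)(3/4)(1/3) = 1/5; P(data | bag C) = (1/6)(0/5) = 0; P(data | bag D) = (2/5)(1/4)(3/3) = 1/10.
The prior-weighted likelihoods are 1/4 · 1/5 = 1/20, 1/3 · 1/5 = 1/15, 1/4 · 0 = 0, 1/6 · 1/10 = 1/60; with total 2/15.
Dividing through by the total gives posterior P(bag A | data) = 3/8, P(bag B | data) = 1/2, P(bag C | data) = 0, P(bag D | data) = 1/8.
So P(red next | data) = Σ P(red next | H) P(H | data) = (1/2)(3/8) + (0)(1/2) + (1)(1/8) = 5/16.

0.3125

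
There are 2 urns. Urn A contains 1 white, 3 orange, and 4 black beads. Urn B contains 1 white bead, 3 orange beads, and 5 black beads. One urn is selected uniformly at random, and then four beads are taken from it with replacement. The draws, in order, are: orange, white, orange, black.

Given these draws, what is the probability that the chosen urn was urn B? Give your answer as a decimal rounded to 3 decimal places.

Compute the likelihood of the observed sequence for each case: P(data | urn A) = (3/8)(1/8)(3/8)(4/8) = 0.0087891; P(data | urn B) = (3/9)(1/9)(3/9)(5/9) = 0.0068587.
Weighting by the prior gives 1/2 · 0.0087891 = 0.0043945, 1/2 · 0.0068587 = 0.0034294; these sum to 0.0078239.
Hence P(urn B | data) = (0.0034294) / (0.0078239) = 0.43832.

0.438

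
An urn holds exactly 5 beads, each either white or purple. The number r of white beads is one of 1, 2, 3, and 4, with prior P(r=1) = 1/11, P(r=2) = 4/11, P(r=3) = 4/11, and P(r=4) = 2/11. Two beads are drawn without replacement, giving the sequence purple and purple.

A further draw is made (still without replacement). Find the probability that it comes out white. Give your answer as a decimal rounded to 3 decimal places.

0.636

For each hypothesis, P(data | H) works out to: P(data | r = 1) = (4/5)(3/4) = 3/5; P(data | r = 2) = (3/5)(2/4) = 3/10; P(data | r = 3) = (2/5)(1/4) = 1/10; P(data | r = 4) = (1/5)(0/4) = 0.
Weighting by the prior gives 1/11 · 3/5 = 3/55, 4/11 · 3/10 = 6/55, 4/11 · 1/10 = 2/55, 2/11 · 0 = 0; summing to 1/5.
The posterior is then P(r = 1 | data) = 3/11, P(r = 2 | data) = 6/11, P(r = 3 | data) = 2/11, P(r = 4 | data) = 0.
The predictive probability is P(white next | data) = (1/3)(3/11) + (2/3)(6/11) + (1)(2/11) = 7/11.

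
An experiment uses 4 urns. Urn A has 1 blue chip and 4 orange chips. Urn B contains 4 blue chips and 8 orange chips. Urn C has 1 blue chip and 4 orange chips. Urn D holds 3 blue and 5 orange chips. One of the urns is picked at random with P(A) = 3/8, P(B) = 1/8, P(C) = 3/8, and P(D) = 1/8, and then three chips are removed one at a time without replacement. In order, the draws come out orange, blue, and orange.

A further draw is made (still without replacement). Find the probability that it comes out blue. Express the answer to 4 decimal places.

For each hypothesis, P(data | H) works out to: P(data | urn A) = (4/5)(1/4)(3/3) = 0.2; P(data | urn B) = (8/12)(4/11)(7/10) = 0.1697; P(data | urn C) = (4/5)(1/4)(3/3) = 0.2; P(data | urn D) = (5/8)(3/7)(4/6) = 0.17857.
Weighting by the prior gives 3/8 · 0.2 = 0.075, 1/8 · 0.1697 = 0.021212, 3/8 · 0.2 = 0.075, 1/8 · 0.17857 = 0.022321; with total 0.19353.
The posterior is then P(urn A | data) = 0.38753, P(urn B | data) = 0.1096, P(urn C | data) = 0.38753, P(urn D | data) = 0.11534.
Averaging over the posterior, P(blue next | data) = (0)(0.38753) + (1/3)(0.1096) + (0)(0.38753) + (2/5)(0.11534) = 0.082669.

0.0827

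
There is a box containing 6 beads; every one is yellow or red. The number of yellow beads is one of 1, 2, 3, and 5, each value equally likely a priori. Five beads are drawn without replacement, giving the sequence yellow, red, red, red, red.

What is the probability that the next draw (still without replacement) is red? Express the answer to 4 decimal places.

Compute the likelihood of the observed sequence for each case: P(data | r = 1) = (1/6)(5/5)(4/4)(3/3)(2/2) = 1/6; P(data | r = 2) = (2/6)(4/5)(3/4)(2/3)(1/2) = 1/15; P(data | r = 3) = (3/6)(3/5)(2/4)(1/3)(0/2) = 0; P(data | r = 5) = (5/6)(1/5)(0/4) = 0.
Weighting by the prior gives 1/4 · 1/6 = 1/24, 1/4 · 1/15 = 1/60, 1/4 · 0 = 0, 1/4 · 0 = 0; summing to 7/120.
Normalising, the posterior is P(r = 1 | data) = 5/7, P(r = 2 | data) = 2/7, P(r = 3 | data) = 0, P(r = 5 | data) = 0.
Averaging over the posterior, P(red next | data) = (1)(5/7) + (0)(2/7) = 5/7.

0.7143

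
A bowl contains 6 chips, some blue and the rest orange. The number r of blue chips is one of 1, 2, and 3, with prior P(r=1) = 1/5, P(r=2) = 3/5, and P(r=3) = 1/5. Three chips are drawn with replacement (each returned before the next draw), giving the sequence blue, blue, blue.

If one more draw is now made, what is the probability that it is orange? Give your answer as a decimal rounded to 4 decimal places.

0.5833

For each hypothesis, P(data | H) works out to: P(data | r = 1) = (1/6)(1/6)(1/6) = 0.0046296; P(data | r = 2) = (2/6)(2/6)(2/6) = 0.037037; P(data | r = 3) = (3/6)(3/6)(3/6) = 0.125.
The prior-weighted likelihoods are 1/5 · 0.0046296 = 0.00092593, 3/5 · 0.037037 = 0.022222, 1/5 · 0.125 = 0.025; summing to 0.048148.
The posterior is then P(r = 1 | data) = 0.019231, P(r = 2 | data) = 0.46154, P(r = 3 | data) = 0.51923.
Averaging over the posterior, P(orange next | data) = (5/6)(0.019231) + (2/3)(0.46154) + (1/2)(0.51923) = 0.58333.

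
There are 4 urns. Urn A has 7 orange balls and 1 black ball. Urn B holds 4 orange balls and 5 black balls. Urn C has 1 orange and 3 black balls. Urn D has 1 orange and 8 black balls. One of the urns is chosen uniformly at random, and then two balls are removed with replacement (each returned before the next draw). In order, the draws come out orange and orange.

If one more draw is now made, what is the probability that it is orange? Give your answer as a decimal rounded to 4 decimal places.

For each hypothesis, P(data | H) works out to: P(data | urn A) = (7/8)(7/8) = 0.76562; P(data | urn B) = (4/9)(4/9) = 0.19753; P(data | urn C) = (1/4)(1/4) = 0.0625; P(data | urn D) = (1/9)(1/9) = 0.012346.
Weighting by the prior gives 1/4 · 0.76562 = 0.19141, 1/4 · 0.19753 = 0.049383, 1/4 · 0.0625 = 0.015625, 1/4 · 0.012346 = 0.0030864; summing to 0.2595.
Normalising, the posterior is P(urn A | data) = 0.7376, P(urn B | data) = 0.1903, P(urn C | data) = 0.060212, P(urn D | data) = 0.011894.
Averaging over the posterior, P(orange next | data) = (7/8)(0.7376) + (4/9)(0.1903) + (1/4)(0.060212) + (1/9)(0.011894) = 0.74635.

0.7463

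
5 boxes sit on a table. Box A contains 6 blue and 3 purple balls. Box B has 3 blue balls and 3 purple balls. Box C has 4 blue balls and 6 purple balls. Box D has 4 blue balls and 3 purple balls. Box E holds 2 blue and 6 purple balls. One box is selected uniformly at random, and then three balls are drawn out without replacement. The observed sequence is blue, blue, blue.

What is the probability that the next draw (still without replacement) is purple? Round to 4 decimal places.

The likelihood of the observed sequence under each hypothesis: P(data | box A) = (6/9)(5/8)(4/7) = 5/21; P(data | box B) = (3/6)(2/5)(1/4) = 1/20; P(data | box C) = (4/10)(3/9)(2/8) = 1/30; P(data | box D) = (4/7)(3/6)(2/5) = 4/35; P(data | box E) = (2/8)(1/7)(0/6) = 0.
The prior-weighted likelihoods are 1/5 · 5/21 = 1/21, 1/5 · 1/20 = 1/100, 1/5 · 1/30 = 1/150, 1/5 · 4/35 = 4/175, 1/5 · 0 = 0; summing to 61/700.
Dividing through by the total gives posterior P(box A | data) = 100/183, P(box B | data) = 7/61, P(box C | data) = 14/183, P(box D | data) = 16/61, P(box E | data) = 0.
The predictive probability is P(purple next | data) = (1/2)(100/183) + (1)(7/61) + (6/7)(14/183) + (3/4)(16/61) = 119/183.

0.6503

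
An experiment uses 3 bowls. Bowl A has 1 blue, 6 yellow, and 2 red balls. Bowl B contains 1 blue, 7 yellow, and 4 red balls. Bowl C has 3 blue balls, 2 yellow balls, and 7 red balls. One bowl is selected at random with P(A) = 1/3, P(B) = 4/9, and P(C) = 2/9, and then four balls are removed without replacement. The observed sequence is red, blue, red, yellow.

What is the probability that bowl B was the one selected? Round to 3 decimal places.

0.342

Compute the likelihood of the observed sequence for each case: P(data | bowl A) = (2/9)(1/8)(1/7)(6/6) = 0.0039683; P(data | bowl B) = (4/12)(1/11)(3/10)(7/9) = 0.0070707; P(data | bowl C) = (7/12)(3/11)(6/10)(2/9) = 0.021212.
Weighting by the prior gives 1/3 · 0.0039683 = 0.0013228, 4/9 · 0.0070707 = 0.0031425, 2/9 · 0.021212 = 0.0047138; these sum to 0.0091791.
So P(bowl B | data) = (0.0031425) / (0.0091791) = 0.34236.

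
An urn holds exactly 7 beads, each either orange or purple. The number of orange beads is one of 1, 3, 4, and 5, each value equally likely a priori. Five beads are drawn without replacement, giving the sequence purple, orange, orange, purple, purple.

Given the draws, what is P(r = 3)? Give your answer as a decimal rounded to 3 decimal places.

Under each hypothesis, the probability of the observed sequence is: P(data | r = 1) = (6/7)(1/6)(0/5) = 0; P(data | r = 3) = (4/7)(3/6)(2/5)(3/4)(2/3) = 2/35; P(data | r = 4) = (3/7)(4/6)(3/5)(2/4)(1/3) = 1/35; P(data | r = 5) = (2/7)(5/6)(4/5)(1/4)(0/3) = 0.
Multiplying each by its prior: 1/4 · 0 = 0, 1/4 · 2/35 = 1/70, 1/4 · 1/35 = 1/140, 1/4 · 0 = 0; these sum to 3/140.
By Bayes' rule, P(r = 3 | data) = (1/70) / (3/140) = 2/3.

0.667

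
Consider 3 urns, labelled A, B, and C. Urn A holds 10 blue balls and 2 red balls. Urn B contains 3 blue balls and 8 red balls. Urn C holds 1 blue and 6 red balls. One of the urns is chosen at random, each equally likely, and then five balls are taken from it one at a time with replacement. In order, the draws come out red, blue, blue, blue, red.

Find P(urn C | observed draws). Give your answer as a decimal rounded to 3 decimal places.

For each hypothesis, P(data | H) works out to: P(data | urn A) = (2/12)(10/12)(10/12)(10/12)(2/12) = 0.016075; P(data | urn B) = (8/11)(3/11)(3/11)(3/11)(8/11) = 0.01073; P(data | urn C) = (6/7)(1/7)(1/7)(1/7)(6/7) = 0.002142.
Multiplying each by its prior: 1/3 · 0.016075 = 0.0053584, 1/3 · 0.01073 = 0.0035765, 1/3 · 0.002142 = 0.00071399; summing to 0.0096489.
Hence P(urn C | data) = (0.00071399) / (0.0096489) = 0.073997.

0.074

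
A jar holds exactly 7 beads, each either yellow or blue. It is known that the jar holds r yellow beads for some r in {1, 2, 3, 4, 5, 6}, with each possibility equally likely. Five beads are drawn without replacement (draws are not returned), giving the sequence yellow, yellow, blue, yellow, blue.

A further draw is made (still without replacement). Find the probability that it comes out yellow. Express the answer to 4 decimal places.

0.5714

The likelihood of the observed sequence under each hypothesis: P(data | r = 1) = (1/7)(0/6) = 0; P(data | r = 2) = (2/7)(1/6)(5/5)(0/4) = 0; P(data | r = 3) = (3/7)(2/6)(4/5)(1/4)(3/3) = 1/35; P(data | r = 4) = (4/7)(3/6)(3/5)(2/4)(2/3) = 2/35; P(data | r = 5) = (5/7)(4/6)(2/5)(3/4)(1/3) = 1/21; P(data | r = 6) = (6/7)(5/6)(1/5)(4/4)(0/3) = 0.
The prior-weighted likelihoods are 1/6 · 0 = 0, 1/6 · 0 = 0, 1/6 · 1/35 = 1/210, 1/6 · 2/35 = 1/105, 1/6 · 1/21 = 1/126, 1/6 · 0 = 0; these sum to 1/45.
The posterior is then P(r = 1 | data) = 0, P(r = 2 | data) = 0, P(r = 3 | data) = 3/14, P(r = 4 | data) = 3/7, P(r = 5 | data) = 5/14, P(r = 6 | data) = 0.
So P(yellow next | data) = Σ P(yellow next | H) P(H | data) = (0)(3/14) + (1/2)(3/7) + (1)(5/14) = 4/7.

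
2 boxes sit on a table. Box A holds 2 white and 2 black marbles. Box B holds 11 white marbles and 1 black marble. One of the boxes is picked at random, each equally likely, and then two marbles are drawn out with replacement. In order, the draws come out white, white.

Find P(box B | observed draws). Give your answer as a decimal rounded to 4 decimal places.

0.7707

Under each hypothesis, the probability of the observed sequence is: P(data | box A) = (2/4)(2/4) = 1/4; P(data | box B) = (11/12)(11/12) = 121/144.
Weighting by the prior gives 1/2 · 1/4 = 1/8, 1/2 · 121/144 = 121/288; these sum to 157/288.
Hence P(box B | data) = (121/288) / (157/288) = 121/157.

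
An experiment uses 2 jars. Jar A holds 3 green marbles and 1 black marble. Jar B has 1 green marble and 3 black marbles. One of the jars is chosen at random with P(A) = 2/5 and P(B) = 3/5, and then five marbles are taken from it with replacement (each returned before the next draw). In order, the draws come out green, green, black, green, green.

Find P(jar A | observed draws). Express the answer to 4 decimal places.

The likelihood of the observed sequence under each hypothesis: P(data | jar A) = (3/4)(3/4)(1/4)(3/4)(3/4) = 0.079102; P(data | jar B) = (1/4)(1/4)(3/4)(1/4)(1/4) = 0.0029297.
The prior-weighted likelihoods are 2/5 · 0.079102 = 0.031641, 3/5 · 0.0029297 = 0.0017578; these sum to 0.033398.
So P(jar A | data) = (0.031641) / (0.033398) = 0.94737.

0.9474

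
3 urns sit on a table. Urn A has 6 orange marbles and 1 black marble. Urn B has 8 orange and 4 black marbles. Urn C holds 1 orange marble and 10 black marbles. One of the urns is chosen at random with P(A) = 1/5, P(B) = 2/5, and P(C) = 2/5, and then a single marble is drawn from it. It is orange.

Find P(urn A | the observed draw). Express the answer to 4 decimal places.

0.3613

Under each hypothesis, the probability of this draw is: P(data | urn A) = (6/7) = 0.85714; P(data | urn B) = (8/12) = 0.66667; P(data | urn C) = (1/11) = 0.090909.
Multiplying each by its prior: 1/5 · 0.85714 = 0.17143, 2/5 · 0.66667 = 0.26667, 2/5 · 0.090909 = 0.036364; summing to 0.47446.
By Bayes' rule, P(urn A | data) = (0.17143) / (0.47446) = 0.36131.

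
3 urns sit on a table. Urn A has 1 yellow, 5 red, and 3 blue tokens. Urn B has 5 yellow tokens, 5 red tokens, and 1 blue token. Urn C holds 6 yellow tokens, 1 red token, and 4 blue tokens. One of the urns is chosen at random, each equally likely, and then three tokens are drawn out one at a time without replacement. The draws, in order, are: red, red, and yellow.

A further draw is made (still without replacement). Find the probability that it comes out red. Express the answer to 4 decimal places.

For each hypothesis, P(data | H) works out to: P(data | urn A) = (5/9)(4/8)(1/7) = 0.039683; P(data | urn B) = (5/11)(4/10)(5/9) = 0.10101; P(data | urn C) = (1/11)(0/10) = 0.
The prior-weighted likelihoods are 1/3 · 0.039683 = 0.013228, 1/3 · 0.10101 = 0.03367, 1/3 · 0 = 0; these sum to 0.046898.
Normalising, the posterior is P(urn A | data) = 0.28205, P(urn B | data) = 0.71795, P(urn C | data) = 0.
The predictive probability is P(red next | data) = (1/2)(0.28205) + (3/8)(0.71795) = 0.41026.

0.4103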